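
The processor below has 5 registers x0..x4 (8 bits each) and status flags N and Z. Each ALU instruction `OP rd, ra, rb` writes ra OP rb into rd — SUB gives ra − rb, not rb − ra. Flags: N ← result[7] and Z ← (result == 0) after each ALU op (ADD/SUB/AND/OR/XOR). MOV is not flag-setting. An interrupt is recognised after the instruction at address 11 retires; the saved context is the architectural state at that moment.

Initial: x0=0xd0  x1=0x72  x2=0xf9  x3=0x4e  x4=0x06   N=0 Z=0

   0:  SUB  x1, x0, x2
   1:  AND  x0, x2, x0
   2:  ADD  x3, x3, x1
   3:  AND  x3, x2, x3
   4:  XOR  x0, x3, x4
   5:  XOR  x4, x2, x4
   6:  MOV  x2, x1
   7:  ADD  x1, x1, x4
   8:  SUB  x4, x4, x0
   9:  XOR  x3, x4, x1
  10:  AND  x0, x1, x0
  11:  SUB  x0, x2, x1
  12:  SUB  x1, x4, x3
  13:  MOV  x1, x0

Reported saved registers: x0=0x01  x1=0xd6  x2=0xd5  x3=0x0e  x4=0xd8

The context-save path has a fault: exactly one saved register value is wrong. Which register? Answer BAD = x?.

BAD = x2

after  0: x0=0xd0 x1=0xd7 x2=0xf9 x3=0x4e x4=0x06  N=1 Z=0
after  1: x0=0xd0 x1=0xd7 x2=0xf9 x3=0x4e x4=0x06  N=1 Z=0
after  2: x0=0xd0 x1=0xd7 x2=0xf9 x3=0x25 x4=0x06  N=0 Z=0
after  3: x0=0xd0 x1=0xd7 x2=0xf9 x3=0x21 x4=0x06  N=0 Z=0
after  4: x0=0x27 x1=0xd7 x2=0xf9 x3=0x21 x4=0x06  N=0 Z=0
after  5: x0=0x27 x1=0xd7 x2=0xf9 x3=0x21 x4=0xff  N=1 Z=0
after  6: x0=0x27 x1=0xd7 x2=0xd7 x3=0x21 x4=0xff  N=1 Z=0
after  7: x0=0x27 x1=0xd6 x2=0xd7 x3=0x21 x4=0xff  N=1 Z=0
after  8: x0=0x27 x1=0xd6 x2=0xd7 x3=0x21 x4=0xd8  N=1 Z=0
after  9: x0=0x27 x1=0xd6 x2=0xd7 x3=0x0e x4=0xd8  N=0 Z=0
after 10: x0=0x06 x1=0xd6 x2=0xd7 x3=0x0e x4=0xd8  N=0 Z=0
after 11: x0=0x01 x1=0xd6 x2=0xd7 x3=0x0e x4=0xd8  N=0 Z=0
-- IRQ taken; context saved, return-PC = 12 --
mismatch: x2: reported 0xd5 vs actual 0xd7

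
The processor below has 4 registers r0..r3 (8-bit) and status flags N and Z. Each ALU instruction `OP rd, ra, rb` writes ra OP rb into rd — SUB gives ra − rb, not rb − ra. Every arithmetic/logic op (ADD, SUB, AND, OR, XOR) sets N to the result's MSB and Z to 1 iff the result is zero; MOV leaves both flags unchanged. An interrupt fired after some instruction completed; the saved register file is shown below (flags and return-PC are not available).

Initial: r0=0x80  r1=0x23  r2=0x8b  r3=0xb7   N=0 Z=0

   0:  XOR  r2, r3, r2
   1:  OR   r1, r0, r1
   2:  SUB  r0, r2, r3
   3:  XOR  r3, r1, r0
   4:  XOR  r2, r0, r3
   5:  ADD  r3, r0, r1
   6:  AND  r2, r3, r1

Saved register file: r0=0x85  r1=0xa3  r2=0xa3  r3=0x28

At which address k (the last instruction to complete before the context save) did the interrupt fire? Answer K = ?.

K = 5

after  0: r0=0x80 r1=0x23 r2=0x3c r3=0xb7  N=0 Z=0
after  1: r0=0x80 r1=0xa3 r2=0x3c r3=0xb7  N=1 Z=0
after  2: r0=0x85 r1=0xa3 r2=0x3c r3=0xb7  N=1 Z=0
after  3: r0=0x85 r1=0xa3 r2=0x3c r3=0x26  N=0 Z=0
after  4: r0=0x85 r1=0xa3 r2=0xa3 r3=0x26  N=1 Z=0
after  5: r0=0x85 r1=0xa3 r2=0xa3 r3=0x28  N=0 Z=0
-- IRQ taken; context saved, return-PC = 6 --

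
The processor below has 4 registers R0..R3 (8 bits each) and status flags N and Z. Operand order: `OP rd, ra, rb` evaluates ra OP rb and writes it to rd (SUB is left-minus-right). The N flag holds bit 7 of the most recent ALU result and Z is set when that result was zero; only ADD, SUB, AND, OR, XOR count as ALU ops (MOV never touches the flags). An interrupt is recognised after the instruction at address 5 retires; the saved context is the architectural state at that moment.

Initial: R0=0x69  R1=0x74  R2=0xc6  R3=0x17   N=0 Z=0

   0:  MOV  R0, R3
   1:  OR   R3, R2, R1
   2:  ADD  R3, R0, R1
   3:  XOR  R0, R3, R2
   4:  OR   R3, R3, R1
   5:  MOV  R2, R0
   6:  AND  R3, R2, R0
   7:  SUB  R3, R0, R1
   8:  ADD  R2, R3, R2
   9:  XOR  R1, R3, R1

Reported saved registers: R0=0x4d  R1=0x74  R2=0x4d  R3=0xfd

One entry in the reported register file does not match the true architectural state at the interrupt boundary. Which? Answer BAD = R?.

BAD = R3

after  0: R0=0x17 R1=0x74 R2=0xc6 R3=0x17  N=0 Z=0
after  1: R0=0x17 R1=0x74 R2=0xc6 R3=0xf6  N=1 Z=0
after  2: R0=0x17 R1=0x74 R2=0xc6 R3=0x8b  N=1 Z=0
after  3: R0=0x4d R1=0x74 R2=0xc6 R3=0x8b  N=0 Z=0
after  4: R0=0x4d R1=0x74 R2=0xc6 R3=0xff  N=1 Z=0
after  5: R0=0x4d R1=0x74 R2=0x4d R3=0xff  N=1 Z=0
-- IRQ taken; context saved, return-PC = 6 --
mismatch: R3: reported 0xfd vs actual 0xff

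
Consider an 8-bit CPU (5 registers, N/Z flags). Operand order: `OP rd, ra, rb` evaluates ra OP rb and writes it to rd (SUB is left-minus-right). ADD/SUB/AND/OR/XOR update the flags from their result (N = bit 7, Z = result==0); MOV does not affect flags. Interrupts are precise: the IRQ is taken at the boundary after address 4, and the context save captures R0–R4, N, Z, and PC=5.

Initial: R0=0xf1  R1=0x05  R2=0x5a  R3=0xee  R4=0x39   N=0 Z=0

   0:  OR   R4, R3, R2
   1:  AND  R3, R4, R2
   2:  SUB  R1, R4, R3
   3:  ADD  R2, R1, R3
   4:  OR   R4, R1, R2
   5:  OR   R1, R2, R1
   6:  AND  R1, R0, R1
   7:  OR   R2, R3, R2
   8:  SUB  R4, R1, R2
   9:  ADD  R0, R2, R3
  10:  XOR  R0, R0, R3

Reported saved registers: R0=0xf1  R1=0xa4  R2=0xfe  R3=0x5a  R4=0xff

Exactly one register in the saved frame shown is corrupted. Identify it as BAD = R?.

BAD = R4

after  0: R0=0xf1 R1=0x05 R2=0x5a R3=0xee R4=0xfe  N=1 Z=0
after  1: R0=0xf1 R1=0x05 R2=0x5a R3=0x5a R4=0xfe  N=0 Z=0
after  2: R0=0xf1 R1=0xa4 R2=0x5a R3=0x5a R4=0xfe  N=1 Z=0
after  3: R0=0xf1 R1=0xa4 R2=0xfe R3=0x5a R4=0xfe  N=1 Z=0
after  4: R0=0xf1 R1=0xa4 R2=0xfe R3=0x5a R4=0xfe  N=1 Z=0
-- IRQ taken; context saved, return-PC = 5 --
mismatch: R4: reported 0xff vs actual 0xfe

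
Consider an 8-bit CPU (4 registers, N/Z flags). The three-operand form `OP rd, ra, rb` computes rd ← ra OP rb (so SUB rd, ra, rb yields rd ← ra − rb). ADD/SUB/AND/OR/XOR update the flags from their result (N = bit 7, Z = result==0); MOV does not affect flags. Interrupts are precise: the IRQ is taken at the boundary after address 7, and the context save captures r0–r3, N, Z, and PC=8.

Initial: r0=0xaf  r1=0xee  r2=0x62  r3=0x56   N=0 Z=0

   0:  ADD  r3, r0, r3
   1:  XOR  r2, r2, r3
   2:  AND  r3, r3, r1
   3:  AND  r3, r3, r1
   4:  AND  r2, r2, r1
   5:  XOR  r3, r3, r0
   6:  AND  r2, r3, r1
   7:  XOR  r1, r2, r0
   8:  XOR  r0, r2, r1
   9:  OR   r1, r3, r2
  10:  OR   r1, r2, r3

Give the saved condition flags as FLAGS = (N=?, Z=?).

FLAGS = (N=0, Z=0)

after  0: r0=0xaf r1=0xee r2=0x62 r3=0x05  N=0 Z=0
after  1: r0=0xaf r1=0xee r2=0x67 r3=0x05  N=0 Z=0
after  2: r0=0xaf r1=0xee r2=0x67 r3=0x04  N=0 Z=0
after  3: r0=0xaf r1=0xee r2=0x67 r3=0x04  N=0 Z=0
after  4: r0=0xaf r1=0xee r2=0x66 r3=0x04  N=0 Z=0
after  5: r0=0xaf r1=0xee r2=0x66 r3=0xab  N=1 Z=0
after  6: r0=0xaf r1=0xee r2=0xaa r3=0xab  N=1 Z=0
after  7: r0=0xaf r1=0x05 r2=0xaa r3=0xab  N=0 Z=0
-- IRQ taken; context saved, return-PC = 8 --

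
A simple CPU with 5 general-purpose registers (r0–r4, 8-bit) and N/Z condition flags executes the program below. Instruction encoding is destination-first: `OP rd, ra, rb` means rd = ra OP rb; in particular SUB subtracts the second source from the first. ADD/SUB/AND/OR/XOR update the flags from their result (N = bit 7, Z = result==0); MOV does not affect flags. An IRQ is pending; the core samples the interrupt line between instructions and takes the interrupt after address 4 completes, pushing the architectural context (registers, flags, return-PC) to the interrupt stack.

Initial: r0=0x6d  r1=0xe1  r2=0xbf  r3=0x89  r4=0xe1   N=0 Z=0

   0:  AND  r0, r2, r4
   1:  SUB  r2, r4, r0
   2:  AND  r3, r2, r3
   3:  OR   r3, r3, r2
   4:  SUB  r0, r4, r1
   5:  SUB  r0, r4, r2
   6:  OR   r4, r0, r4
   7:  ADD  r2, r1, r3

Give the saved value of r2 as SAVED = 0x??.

SAVED = 0x40

after  0: r0=0xa1 r1=0xe1 r2=0xbf r3=0x89 r4=0xe1  N=1 Z=0
after  1: r0=0xa1 r1=0xe1 r2=0x40 r3=0x89 r4=0xe1  N=0 Z=0
after  2: r0=0xa1 r1=0xe1 r2=0x40 r3=0x00 r4=0xe1  N=0 Z=1
after  3: r0=0xa1 r1=0xe1 r2=0x40 r3=0x40 r4=0xe1  N=0 Z=0
after  4: r0=0x00 r1=0xe1 r2=0x40 r3=0x40 r4=0xe1  N=0 Z=1
-- IRQ taken; context saved, return-PC = 5 --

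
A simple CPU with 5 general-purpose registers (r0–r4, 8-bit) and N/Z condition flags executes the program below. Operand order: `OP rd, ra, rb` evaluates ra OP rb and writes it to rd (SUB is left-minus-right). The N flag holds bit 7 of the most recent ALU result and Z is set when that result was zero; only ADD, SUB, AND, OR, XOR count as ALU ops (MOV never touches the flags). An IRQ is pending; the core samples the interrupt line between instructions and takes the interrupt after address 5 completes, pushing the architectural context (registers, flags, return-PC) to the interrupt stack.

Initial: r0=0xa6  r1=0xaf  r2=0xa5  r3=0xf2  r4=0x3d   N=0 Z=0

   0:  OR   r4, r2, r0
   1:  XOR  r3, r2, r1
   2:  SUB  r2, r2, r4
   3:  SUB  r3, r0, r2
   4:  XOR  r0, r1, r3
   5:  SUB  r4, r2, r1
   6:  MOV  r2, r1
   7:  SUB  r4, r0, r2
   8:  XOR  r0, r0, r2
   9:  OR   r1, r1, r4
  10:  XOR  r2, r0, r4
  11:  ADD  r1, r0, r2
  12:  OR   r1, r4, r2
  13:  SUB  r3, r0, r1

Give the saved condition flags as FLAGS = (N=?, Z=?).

after  0: r0=0xa6 r1=0xaf r2=0xa5 r3=0xf2 r4=0xa7  N=1 Z=0
after  1: r0=0xa6 r1=0xaf r2=0xa5 r3=0x0a r4=0xa7  N=0 Z=0
after  2: r0=0xa6 r1=0xaf r2=0xfe r3=0x0a r4=0xa7  N=1 Z=0
after  3: r0=0xa6 r1=0xaf r2=0xfe r3=0xa8 r4=0xa7  N=1 Z=0
after  4: r0=0x07 r1=0xaf r2=0xfe r3=0xa8 r4=0xa7  N=0 Z=0
after  5: r0=0x07 r1=0xaf r2=0xfe r3=0xa8 r4=0x4f  N=0 Z=0
-- IRQ taken; context saved, return-PC = 6 --

FLAGS = (N=0, Z=0)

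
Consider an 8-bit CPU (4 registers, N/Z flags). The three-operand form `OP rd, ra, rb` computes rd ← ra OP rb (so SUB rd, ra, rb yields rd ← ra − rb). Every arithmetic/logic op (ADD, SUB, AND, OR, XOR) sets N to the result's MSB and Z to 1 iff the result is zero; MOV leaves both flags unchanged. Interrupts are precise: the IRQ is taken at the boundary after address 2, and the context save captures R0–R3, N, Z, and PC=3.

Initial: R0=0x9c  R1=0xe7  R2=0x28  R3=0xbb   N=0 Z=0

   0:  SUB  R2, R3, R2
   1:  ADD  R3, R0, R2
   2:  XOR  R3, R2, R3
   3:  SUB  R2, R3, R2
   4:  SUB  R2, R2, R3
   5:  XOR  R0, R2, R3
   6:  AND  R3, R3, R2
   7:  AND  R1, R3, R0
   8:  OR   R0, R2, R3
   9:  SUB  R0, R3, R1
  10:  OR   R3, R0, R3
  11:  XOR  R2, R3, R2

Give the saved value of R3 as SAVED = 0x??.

SAVED = 0xbc

after  0: R0=0x9c R1=0xe7 R2=0x93 R3=0xbb  N=1 Z=0
after  1: R0=0x9c R1=0xe7 R2=0x93 R3=0x2f  N=0 Z=0
after  2: R0=0x9c R1=0xe7 R2=0x93 R3=0xbc  N=1 Z=0
-- IRQ taken; context saved, return-PC = 3 --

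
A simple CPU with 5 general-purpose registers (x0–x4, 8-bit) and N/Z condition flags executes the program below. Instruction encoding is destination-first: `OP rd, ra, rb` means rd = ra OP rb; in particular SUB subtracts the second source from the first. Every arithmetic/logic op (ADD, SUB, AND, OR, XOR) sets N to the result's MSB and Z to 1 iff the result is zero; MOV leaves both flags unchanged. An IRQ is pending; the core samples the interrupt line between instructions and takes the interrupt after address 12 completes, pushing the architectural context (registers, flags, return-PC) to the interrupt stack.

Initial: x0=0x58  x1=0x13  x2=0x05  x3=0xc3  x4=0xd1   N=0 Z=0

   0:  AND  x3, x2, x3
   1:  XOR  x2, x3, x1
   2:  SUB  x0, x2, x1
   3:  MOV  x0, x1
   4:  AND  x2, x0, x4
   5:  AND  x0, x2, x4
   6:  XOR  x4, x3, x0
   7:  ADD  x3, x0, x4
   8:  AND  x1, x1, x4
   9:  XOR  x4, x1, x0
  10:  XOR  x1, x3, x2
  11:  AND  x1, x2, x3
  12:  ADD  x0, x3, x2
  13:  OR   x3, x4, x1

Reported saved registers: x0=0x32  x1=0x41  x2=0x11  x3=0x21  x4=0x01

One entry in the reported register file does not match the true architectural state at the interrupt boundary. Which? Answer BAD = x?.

BAD = x1

after  0: x0=0x58 x1=0x13 x2=0x05 x3=0x01 x4=0xd1  N=0 Z=0
after  1: x0=0x58 x1=0x13 x2=0x12 x3=0x01 x4=0xd1  N=0 Z=0
after  2: x0=0xff x1=0x13 x2=0x12 x3=0x01 x4=0xd1  N=1 Z=0
after  3: x0=0x13 x1=0x13 x2=0x12 x3=0x01 x4=0xd1  N=1 Z=0
after  4: x0=0x13 x1=0x13 x2=0x11 x3=0x01 x4=0xd1  N=0 Z=0
after  5: x0=0x11 x1=0x13 x2=0x11 x3=0x01 x4=0xd1  N=0 Z=0
after  6: x0=0x11 x1=0x13 x2=0x11 x3=0x01 x4=0x10  N=0 Z=0
after  7: x0=0x11 x1=0x13 x2=0x11 x3=0x21 x4=0x10  N=0 Z=0
after  8: x0=0x11 x1=0x10 x2=0x11 x3=0x21 x4=0x10  N=0 Z=0
after  9: x0=0x11 x1=0x10 x2=0x11 x3=0x21 x4=0x01  N=0 Z=0
after 10: x0=0x11 x1=0x30 x2=0x11 x3=0x21 x4=0x01  N=0 Z=0
after 11: x0=0x11 x1=0x01 x2=0x11 x3=0x21 x4=0x01  N=0 Z=0
after 12: x0=0x32 x1=0x01 x2=0x11 x3=0x21 x4=0x01  N=0 Z=0
-- IRQ taken; context saved, return-PC = 13 --
mismatch: x1: reported 0x41 vs actual 0x01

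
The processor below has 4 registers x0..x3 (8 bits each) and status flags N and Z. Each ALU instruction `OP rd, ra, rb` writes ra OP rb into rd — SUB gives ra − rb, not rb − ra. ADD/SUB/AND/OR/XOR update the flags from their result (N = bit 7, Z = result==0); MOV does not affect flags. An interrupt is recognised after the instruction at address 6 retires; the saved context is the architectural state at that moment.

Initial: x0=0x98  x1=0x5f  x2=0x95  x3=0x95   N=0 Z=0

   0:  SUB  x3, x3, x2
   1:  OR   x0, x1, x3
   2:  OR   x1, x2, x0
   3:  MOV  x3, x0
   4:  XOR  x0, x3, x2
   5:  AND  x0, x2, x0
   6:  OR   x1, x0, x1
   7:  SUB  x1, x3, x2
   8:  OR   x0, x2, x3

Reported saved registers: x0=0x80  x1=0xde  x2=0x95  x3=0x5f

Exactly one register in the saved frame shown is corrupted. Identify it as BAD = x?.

BAD = x1

after  0: x0=0x98 x1=0x5f x2=0x95 x3=0x00  N=0 Z=1
after  1: x0=0x5f x1=0x5f x2=0x95 x3=0x00  N=0 Z=0
after  2: x0=0x5f x1=0xdf x2=0x95 x3=0x00  N=1 Z=0
after  3: x0=0x5f x1=0xdf x2=0x95 x3=0x5f  N=1 Z=0
after  4: x0=0xca x1=0xdf x2=0x95 x3=0x5f  N=1 Z=0
after  5: x0=0x80 x1=0xdf x2=0x95 x3=0x5f  N=1 Z=0
after  6: x0=0x80 x1=0xdf x2=0x95 x3=0x5f  N=1 Z=0
-- IRQ taken; context saved, return-PC = 7 --
mismatch: x1: reported 0xde vs actual 0xdf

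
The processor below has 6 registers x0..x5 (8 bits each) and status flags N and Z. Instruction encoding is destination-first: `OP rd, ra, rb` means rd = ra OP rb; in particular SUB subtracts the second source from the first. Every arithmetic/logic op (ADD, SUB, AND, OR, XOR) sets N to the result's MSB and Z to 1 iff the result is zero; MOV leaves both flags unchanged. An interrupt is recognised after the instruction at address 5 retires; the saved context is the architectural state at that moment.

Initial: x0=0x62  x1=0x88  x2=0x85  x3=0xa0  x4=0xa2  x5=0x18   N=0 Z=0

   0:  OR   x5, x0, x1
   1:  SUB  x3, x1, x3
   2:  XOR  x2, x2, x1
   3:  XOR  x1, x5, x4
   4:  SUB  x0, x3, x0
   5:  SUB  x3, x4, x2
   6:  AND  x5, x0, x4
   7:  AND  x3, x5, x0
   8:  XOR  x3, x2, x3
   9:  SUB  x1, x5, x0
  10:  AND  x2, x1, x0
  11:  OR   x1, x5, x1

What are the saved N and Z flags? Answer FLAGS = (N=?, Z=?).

FLAGS = (N=1, Z=0)

after  0: x0=0x62 x1=0x88 x2=0x85 x3=0xa0 x4=0xa2 x5=0xea  N=1 Z=0
after  1: x0=0x62 x1=0x88 x2=0x85 x3=0xe8 x4=0xa2 x5=0xea  N=1 Z=0
after  2: x0=0x62 x1=0x88 x2=0x0d x3=0xe8 x4=0xa2 x5=0xea  N=0 Z=0
after  3: x0=0x62 x1=0x48 x2=0x0d x3=0xe8 x4=0xa2 x5=0xea  N=0 Z=0
after  4: x0=0x86 x1=0x48 x2=0x0d x3=0xe8 x4=0xa2 x5=0xea  N=1 Z=0
after  5: x0=0x86 x1=0x48 x2=0x0d x3=0x95 x4=0xa2 x5=0xea  N=1 Z=0
-- IRQ taken; context saved, return-PC = 6 --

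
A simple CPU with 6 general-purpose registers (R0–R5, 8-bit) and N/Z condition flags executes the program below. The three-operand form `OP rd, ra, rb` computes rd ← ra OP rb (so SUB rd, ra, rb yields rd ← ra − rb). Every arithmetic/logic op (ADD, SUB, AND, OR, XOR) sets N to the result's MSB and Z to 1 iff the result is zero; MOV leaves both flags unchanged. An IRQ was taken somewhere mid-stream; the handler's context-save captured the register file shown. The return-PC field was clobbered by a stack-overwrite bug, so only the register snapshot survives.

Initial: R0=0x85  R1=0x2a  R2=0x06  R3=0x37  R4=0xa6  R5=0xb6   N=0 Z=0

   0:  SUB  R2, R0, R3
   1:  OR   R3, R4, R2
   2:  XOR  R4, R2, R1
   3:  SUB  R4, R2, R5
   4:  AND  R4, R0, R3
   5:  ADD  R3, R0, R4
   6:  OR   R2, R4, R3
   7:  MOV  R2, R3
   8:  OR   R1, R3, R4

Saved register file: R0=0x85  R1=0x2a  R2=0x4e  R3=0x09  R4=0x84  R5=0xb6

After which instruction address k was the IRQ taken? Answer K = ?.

K = 5

after  0: R0=0x85 R1=0x2a R2=0x4e R3=0x37 R4=0xa6 R5=0xb6  N=0 Z=0
after  1: R0=0x85 R1=0x2a R2=0x4e R3=0xee R4=0xa6 R5=0xb6  N=1 Z=0
after  2: R0=0x85 R1=0x2a R2=0x4e R3=0xee R4=0x64 R5=0xb6  N=0 Z=0
after  3: R0=0x85 R1=0x2a R2=0x4e R3=0xee R4=0x98 R5=0xb6  N=1 Z=0
after  4: R0=0x85 R1=0x2a R2=0x4e R3=0xee R4=0x84 R5=0xb6  N=1 Z=0
after  5: R0=0x85 R1=0x2a R2=0x4e R3=0x09 R4=0x84 R5=0xb6  N=0 Z=0
-- IRQ taken; context saved, return-PC = 6 --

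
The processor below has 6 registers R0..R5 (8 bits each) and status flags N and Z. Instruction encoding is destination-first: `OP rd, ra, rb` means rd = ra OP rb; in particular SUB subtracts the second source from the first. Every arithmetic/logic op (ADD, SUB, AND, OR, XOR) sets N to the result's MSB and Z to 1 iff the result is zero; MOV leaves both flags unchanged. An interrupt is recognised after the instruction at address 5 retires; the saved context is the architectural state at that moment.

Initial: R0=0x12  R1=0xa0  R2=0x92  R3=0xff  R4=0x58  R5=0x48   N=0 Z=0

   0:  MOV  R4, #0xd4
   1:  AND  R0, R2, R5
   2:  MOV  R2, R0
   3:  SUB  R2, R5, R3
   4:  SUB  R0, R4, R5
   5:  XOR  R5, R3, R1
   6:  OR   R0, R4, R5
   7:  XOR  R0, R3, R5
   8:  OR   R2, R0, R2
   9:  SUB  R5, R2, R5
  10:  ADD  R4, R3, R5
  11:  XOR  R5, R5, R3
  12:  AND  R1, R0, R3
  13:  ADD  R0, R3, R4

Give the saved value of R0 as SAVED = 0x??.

SAVED = 0x8c

after  0: R0=0x12 R1=0xa0 R2=0x92 R3=0xff R4=0xd4 R5=0x48  N=0 Z=0
after  1: R0=0x00 R1=0xa0 R2=0x92 R3=0xff R4=0xd4 R5=0x48  N=0 Z=1
after  2: R0=0x00 R1=0xa0 R2=0x00 R3=0xff R4=0xd4 R5=0x48  N=0 Z=1
after  3: R0=0x00 R1=0xa0 R2=0x49 R3=0xff R4=0xd4 R5=0x48  N=0 Z=0
after  4: R0=0x8c R1=0xa0 R2=0x49 R3=0xff R4=0xd4 R5=0x48  N=1 Z=0
after  5: R0=0x8c R1=0xa0 R2=0x49 R3=0xff R4=0xd4 R5=0x5f  N=0 Z=0
-- IRQ taken; context saved, return-PC = 6 --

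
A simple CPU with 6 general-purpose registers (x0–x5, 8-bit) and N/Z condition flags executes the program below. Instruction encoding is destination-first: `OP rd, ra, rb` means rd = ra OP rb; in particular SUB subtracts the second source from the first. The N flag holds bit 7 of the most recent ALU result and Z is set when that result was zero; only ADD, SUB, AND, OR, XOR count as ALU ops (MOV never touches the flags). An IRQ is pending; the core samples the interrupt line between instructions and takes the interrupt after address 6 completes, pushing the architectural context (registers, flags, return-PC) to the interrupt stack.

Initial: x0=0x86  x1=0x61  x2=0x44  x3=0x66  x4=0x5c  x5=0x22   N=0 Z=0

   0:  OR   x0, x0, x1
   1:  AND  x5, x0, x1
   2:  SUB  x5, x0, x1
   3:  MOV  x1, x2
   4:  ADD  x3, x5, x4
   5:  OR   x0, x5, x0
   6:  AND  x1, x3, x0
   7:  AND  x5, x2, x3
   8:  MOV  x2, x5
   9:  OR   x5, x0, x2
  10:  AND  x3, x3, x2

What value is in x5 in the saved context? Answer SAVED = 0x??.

after  0: x0=0xe7 x1=0x61 x2=0x44 x3=0x66 x4=0x5c x5=0x22  N=1 Z=0
after  1: x0=0xe7 x1=0x61 x2=0x44 x3=0x66 x4=0x5c x5=0x61  N=0 Z=0
after  2: x0=0xe7 x1=0x61 x2=0x44 x3=0x66 x4=0x5c x5=0x86  N=1 Z=0
after  3: x0=0xe7 x1=0x44 x2=0x44 x3=0x66 x4=0x5c x5=0x86  N=1 Z=0
after  4: x0=0xe7 x1=0x44 x2=0x44 x3=0xe2 x4=0x5c x5=0x86  N=1 Z=0
after  5: x0=0xe7 x1=0x44 x2=0x44 x3=0xe2 x4=0x5c x5=0x86  N=1 Z=0
after  6: x0=0xe7 x1=0xe2 x2=0x44 x3=0xe2 x4=0x5c x5=0x86  N=1 Z=0
-- IRQ taken; context saved, return-PC = 7 --

SAVED = 0x86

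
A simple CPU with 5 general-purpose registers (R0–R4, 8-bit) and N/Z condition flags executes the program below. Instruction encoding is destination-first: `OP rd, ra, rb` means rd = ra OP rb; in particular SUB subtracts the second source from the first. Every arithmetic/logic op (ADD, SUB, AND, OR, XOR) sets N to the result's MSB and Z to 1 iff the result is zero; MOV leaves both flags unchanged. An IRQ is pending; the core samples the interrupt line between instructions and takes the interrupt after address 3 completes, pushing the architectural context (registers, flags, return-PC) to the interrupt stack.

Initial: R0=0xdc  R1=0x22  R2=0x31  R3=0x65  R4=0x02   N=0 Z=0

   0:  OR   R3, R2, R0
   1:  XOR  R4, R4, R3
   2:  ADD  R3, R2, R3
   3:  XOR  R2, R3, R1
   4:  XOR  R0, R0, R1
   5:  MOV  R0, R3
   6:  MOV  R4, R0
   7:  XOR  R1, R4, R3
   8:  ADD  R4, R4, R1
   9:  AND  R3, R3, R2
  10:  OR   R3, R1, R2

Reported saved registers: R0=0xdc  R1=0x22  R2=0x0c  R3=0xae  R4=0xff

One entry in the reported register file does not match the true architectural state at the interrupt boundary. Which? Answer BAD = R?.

BAD = R3

after  0: R0=0xdc R1=0x22 R2=0x31 R3=0xfd R4=0x02  N=1 Z=0
after  1: R0=0xdc R1=0x22 R2=0x31 R3=0xfd R4=0xff  N=1 Z=0
after  2: R0=0xdc R1=0x22 R2=0x31 R3=0x2e R4=0xff  N=0 Z=0
after  3: R0=0xdc R1=0x22 R2=0x0c R3=0x2e R4=0xff  N=0 Z=0
-- IRQ taken; context saved, return-PC = 4 --
mismatch: R3: reported 0xae vs actual 0x2e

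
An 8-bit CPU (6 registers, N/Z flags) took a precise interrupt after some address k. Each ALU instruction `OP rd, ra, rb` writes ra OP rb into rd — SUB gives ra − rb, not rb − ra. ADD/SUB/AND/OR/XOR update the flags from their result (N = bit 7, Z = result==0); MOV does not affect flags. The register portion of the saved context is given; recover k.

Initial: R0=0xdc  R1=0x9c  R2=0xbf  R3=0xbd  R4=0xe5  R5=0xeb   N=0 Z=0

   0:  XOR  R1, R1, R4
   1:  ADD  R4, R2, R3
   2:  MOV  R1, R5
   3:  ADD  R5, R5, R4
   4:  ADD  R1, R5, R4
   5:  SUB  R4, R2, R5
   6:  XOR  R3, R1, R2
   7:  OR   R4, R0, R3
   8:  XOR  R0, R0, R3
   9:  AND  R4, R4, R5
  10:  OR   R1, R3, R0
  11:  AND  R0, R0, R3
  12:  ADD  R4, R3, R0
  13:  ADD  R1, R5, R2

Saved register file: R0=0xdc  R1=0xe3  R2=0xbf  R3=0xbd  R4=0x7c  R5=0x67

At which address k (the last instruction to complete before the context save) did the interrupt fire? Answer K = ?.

after  0: R0=0xdc R1=0x79 R2=0xbf R3=0xbd R4=0xe5 R5=0xeb  N=0 Z=0
after  1: R0=0xdc R1=0x79 R2=0xbf R3=0xbd R4=0x7c R5=0xeb  N=0 Z=0
after  2: R0=0xdc R1=0xeb R2=0xbf R3=0xbd R4=0x7c R5=0xeb  N=0 Z=0
after  3: R0=0xdc R1=0xeb R2=0xbf R3=0xbd R4=0x7c R5=0x67  N=0 Z=0
after  4: R0=0xdc R1=0xe3 R2=0xbf R3=0xbd R4=0x7c R5=0x67  N=1 Z=0
-- IRQ taken; context saved, return-PC = 5 --

K = 4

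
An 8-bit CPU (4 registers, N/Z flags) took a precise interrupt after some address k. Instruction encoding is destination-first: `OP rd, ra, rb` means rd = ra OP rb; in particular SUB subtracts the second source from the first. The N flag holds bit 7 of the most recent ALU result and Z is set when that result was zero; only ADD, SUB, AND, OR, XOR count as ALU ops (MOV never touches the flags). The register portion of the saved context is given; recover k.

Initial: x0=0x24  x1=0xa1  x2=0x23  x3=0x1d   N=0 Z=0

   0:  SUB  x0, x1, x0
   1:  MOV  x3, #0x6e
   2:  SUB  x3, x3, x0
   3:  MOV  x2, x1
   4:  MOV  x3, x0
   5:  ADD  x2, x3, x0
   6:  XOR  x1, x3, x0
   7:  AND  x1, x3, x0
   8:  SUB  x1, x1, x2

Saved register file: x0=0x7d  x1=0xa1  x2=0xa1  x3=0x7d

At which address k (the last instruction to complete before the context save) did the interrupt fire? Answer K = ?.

K = 4

after  0: x0=0x7d x1=0xa1 x2=0x23 x3=0x1d  N=0 Z=0
after  1: x0=0x7d x1=0xa1 x2=0x23 x3=0x6e  N=0 Z=0
after  2: x0=0x7d x1=0xa1 x2=0x23 x3=0xf1  N=1 Z=0
after  3: x0=0x7d x1=0xa1 x2=0xa1 x3=0xf1  N=1 Z=0
after  4: x0=0x7d x1=0xa1 x2=0xa1 x3=0x7d  N=1 Z=0
-- IRQ taken; context saved, return-PC = 5 --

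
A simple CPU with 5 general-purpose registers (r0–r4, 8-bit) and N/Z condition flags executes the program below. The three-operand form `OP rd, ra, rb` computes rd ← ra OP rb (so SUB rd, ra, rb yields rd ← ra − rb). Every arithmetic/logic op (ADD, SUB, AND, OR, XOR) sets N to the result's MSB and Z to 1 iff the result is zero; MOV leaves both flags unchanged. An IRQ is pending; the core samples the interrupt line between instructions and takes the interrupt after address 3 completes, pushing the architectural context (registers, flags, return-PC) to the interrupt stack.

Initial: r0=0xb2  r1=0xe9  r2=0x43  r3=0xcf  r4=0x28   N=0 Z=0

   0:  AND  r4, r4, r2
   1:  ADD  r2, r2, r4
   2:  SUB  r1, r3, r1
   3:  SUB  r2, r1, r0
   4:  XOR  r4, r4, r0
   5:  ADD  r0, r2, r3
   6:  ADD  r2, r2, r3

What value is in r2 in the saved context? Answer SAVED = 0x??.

SAVED = 0x34

after  0: r0=0xb2 r1=0xe9 r2=0x43 r3=0xcf r4=0x00  N=0 Z=1
after  1: r0=0xb2 r1=0xe9 r2=0x43 r3=0xcf r4=0x00  N=0 Z=0
after  2: r0=0xb2 r1=0xe6 r2=0x43 r3=0xcf r4=0x00  N=1 Z=0
after  3: r0=0xb2 r1=0xe6 r2=0x34 r3=0xcf r4=0x00  N=0 Z=0
-- IRQ taken; context saved, return-PC = 4 --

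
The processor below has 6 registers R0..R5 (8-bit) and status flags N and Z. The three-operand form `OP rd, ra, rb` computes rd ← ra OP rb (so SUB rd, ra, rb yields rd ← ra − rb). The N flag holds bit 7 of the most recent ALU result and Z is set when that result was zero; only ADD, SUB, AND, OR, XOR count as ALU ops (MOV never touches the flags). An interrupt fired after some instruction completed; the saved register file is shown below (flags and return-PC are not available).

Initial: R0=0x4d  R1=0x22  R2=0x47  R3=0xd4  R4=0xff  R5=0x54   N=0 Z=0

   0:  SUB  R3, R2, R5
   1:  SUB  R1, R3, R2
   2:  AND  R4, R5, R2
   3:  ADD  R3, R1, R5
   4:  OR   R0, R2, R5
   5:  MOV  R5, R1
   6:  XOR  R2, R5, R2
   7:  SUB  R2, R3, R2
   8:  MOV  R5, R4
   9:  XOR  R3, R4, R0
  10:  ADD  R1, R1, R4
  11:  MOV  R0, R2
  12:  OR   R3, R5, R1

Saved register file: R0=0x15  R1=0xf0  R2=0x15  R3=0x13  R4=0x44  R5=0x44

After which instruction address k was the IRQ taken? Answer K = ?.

K = 11

after  0: R0=0x4d R1=0x22 R2=0x47 R3=0xf3 R4=0xff R5=0x54  N=1 Z=0
after  1: R0=0x4d R1=0xac R2=0x47 R3=0xf3 R4=0xff R5=0x54  N=1 Z=0
after  2: R0=0x4d R1=0xac R2=0x47 R3=0xf3 R4=0x44 R5=0x54  N=0 Z=0
after  3: R0=0x4d R1=0xac R2=0x47 R3=0x00 R4=0x44 R5=0x54  N=0 Z=1
after  4: R0=0x57 R1=0xac R2=0x47 R3=0x00 R4=0x44 R5=0x54  N=0 Z=0
after  5: R0=0x57 R1=0xac R2=0x47 R3=0x00 R4=0x44 R5=0xac  N=0 Z=0
after  6: R0=0x57 R1=0xac R2=0xeb R3=0x00 R4=0x44 R5=0xac  N=1 Z=0
after  7: R0=0x57 R1=0xac R2=0x15 R3=0x00 R4=0x44 R5=0xac  N=0 Z=0
after  8: R0=0x57 R1=0xac R2=0x15 R3=0x00 R4=0x44 R5=0x44  N=0 Z=0
after  9: R0=0x57 R1=0xac R2=0x15 R3=0x13 R4=0x44 R5=0x44  N=0 Z=0
after 10: R0=0x57 R1=0xf0 R2=0x15 R3=0x13 R4=0x44 R5=0x44  N=1 Z=0
after 11: R0=0x15 R1=0xf0 R2=0x15 R3=0x13 R4=0x44 R5=0x44  N=1 Z=0
-- IRQ taken; context saved, return-PC = 12 --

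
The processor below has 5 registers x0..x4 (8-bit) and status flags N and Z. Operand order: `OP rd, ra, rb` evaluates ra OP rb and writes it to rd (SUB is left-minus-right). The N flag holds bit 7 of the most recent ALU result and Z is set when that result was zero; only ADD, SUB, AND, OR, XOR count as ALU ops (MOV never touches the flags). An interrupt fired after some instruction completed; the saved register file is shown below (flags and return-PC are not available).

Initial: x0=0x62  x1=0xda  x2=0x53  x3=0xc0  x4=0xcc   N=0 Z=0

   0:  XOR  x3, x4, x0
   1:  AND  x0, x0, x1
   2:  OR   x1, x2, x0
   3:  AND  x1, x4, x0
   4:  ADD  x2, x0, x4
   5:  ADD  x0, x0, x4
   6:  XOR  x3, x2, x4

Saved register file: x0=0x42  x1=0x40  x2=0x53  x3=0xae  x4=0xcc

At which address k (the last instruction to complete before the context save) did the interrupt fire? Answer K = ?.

K = 3

after  0: x0=0x62 x1=0xda x2=0x53 x3=0xae x4=0xcc  N=1 Z=0
after  1: x0=0x42 x1=0xda x2=0x53 x3=0xae x4=0xcc  N=0 Z=0
after  2: x0=0x42 x1=0x53 x2=0x53 x3=0xae x4=0xcc  N=0 Z=0
after  3: x0=0x42 x1=0x40 x2=0x53 x3=0xae x4=0xcc  N=0 Z=0
-- IRQ taken; context saved, return-PC = 4 --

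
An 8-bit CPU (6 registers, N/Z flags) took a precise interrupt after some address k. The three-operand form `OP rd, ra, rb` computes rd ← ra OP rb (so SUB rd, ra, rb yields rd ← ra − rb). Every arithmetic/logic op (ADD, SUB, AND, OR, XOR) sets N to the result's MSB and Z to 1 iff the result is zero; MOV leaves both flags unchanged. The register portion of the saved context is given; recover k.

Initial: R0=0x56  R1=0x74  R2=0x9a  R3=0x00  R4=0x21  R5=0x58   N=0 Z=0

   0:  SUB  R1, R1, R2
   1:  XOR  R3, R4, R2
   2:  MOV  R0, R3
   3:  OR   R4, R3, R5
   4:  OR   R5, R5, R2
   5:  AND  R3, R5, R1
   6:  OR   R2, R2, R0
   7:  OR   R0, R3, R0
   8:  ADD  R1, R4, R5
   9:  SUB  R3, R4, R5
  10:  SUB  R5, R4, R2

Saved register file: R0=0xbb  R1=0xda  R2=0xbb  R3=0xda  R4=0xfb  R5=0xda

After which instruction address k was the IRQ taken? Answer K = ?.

K = 6

after  0: R0=0x56 R1=0xda R2=0x9a R3=0x00 R4=0x21 R5=0x58  N=1 Z=0
after  1: R0=0x56 R1=0xda R2=0x9a R3=0xbb R4=0x21 R5=0x58  N=1 Z=0
after  2: R0=0xbb R1=0xda R2=0x9a R3=0xbb R4=0x21 R5=0x58  N=1 Z=0
after  3: R0=0xbb R1=0xda R2=0x9a R3=0xbb R4=0xfb R5=0x58  N=1 Z=0
after  4: R0=0xbb R1=0xda R2=0x9a R3=0xbb R4=0xfb R5=0xda  N=1 Z=0
after  5: R0=0xbb R1=0xda R2=0x9a R3=0xda R4=0xfb R5=0xda  N=1 Z=0
after  6: R0=0xbb R1=0xda R2=0xbb R3=0xda R4=0xfb R5=0xda  N=1 Z=0
-- IRQ taken; context saved, return-PC = 7 --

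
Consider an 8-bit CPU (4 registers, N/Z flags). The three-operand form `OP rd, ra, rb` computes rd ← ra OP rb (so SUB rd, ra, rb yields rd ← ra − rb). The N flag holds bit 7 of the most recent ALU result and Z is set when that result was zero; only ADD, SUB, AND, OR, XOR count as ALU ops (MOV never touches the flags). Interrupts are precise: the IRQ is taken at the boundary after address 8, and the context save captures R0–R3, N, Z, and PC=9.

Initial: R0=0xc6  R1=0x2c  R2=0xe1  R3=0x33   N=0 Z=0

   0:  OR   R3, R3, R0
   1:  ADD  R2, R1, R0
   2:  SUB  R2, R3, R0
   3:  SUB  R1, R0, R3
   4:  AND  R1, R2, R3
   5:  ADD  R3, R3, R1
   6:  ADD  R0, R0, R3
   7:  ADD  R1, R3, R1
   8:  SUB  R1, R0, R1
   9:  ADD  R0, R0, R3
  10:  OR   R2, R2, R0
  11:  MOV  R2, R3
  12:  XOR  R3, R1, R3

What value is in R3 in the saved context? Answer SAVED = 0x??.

after  0: R0=0xc6 R1=0x2c R2=0xe1 R3=0xf7  N=1 Z=0
after  1: R0=0xc6 R1=0x2c R2=0xf2 R3=0xf7  N=1 Z=0
after  2: R0=0xc6 R1=0x2c R2=0x31 R3=0xf7  N=0 Z=0
after  3: R0=0xc6 R1=0xcf R2=0x31 R3=0xf7  N=1 Z=0
after  4: R0=0xc6 R1=0x31 R2=0x31 R3=0xf7  N=0 Z=0
after  5: R0=0xc6 R1=0x31 R2=0x31 R3=0x28  N=0 Z=0
after  6: R0=0xee R1=0x31 R2=0x31 R3=0x28  N=1 Z=0
after  7: R0=0xee R1=0x59 R2=0x31 R3=0x28  N=0 Z=0
after  8: R0=0xee R1=0x95 R2=0x31 R3=0x28  N=1 Z=0
-- IRQ taken; context saved, return-PC = 9 --

SAVED = 0x28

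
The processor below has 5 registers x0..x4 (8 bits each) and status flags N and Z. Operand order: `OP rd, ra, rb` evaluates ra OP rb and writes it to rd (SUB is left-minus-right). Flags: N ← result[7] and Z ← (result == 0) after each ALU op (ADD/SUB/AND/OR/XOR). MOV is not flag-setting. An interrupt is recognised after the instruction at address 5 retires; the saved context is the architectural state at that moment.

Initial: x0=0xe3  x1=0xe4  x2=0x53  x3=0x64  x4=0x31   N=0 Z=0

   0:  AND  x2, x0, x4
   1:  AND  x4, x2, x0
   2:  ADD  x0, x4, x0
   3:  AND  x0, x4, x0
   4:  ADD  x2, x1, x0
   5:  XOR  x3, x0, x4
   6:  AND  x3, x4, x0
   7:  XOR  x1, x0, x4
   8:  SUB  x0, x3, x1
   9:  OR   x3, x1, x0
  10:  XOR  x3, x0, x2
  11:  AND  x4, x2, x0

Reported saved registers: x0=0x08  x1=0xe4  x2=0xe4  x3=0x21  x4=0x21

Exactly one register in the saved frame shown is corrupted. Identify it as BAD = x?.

after  0: x0=0xe3 x1=0xe4 x2=0x21 x3=0x64 x4=0x31  N=0 Z=0
after  1: x0=0xe3 x1=0xe4 x2=0x21 x3=0x64 x4=0x21  N=0 Z=0
after  2: x0=0x04 x1=0xe4 x2=0x21 x3=0x64 x4=0x21  N=0 Z=0
after  3: x0=0x00 x1=0xe4 x2=0x21 x3=0x64 x4=0x21  N=0 Z=1
after  4: x0=0x00 x1=0xe4 x2=0xe4 x3=0x64 x4=0x21  N=1 Z=0
after  5: x0=0x00 x1=0xe4 x2=0xe4 x3=0x21 x4=0x21  N=0 Z=0
-- IRQ taken; context saved, return-PC = 6 --
mismatch: x0: reported 0x08 vs actual 0x00

BAD = x0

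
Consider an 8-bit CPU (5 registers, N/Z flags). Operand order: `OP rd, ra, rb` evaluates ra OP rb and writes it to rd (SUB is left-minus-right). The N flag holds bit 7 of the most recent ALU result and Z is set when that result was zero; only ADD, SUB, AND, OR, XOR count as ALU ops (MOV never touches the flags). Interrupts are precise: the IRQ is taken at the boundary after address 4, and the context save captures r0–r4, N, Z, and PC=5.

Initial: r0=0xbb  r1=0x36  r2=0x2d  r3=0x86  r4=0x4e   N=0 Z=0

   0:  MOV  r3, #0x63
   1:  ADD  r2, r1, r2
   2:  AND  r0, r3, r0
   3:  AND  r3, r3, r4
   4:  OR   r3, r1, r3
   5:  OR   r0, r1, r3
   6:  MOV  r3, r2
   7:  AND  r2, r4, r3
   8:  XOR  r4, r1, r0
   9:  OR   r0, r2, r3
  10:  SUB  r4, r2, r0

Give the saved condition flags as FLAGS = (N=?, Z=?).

after  0: r0=0xbb r1=0x36 r2=0x2d r3=0x63 r4=0x4e  N=0 Z=0
after  1: r0=0xbb r1=0x36 r2=0x63 r3=0x63 r4=0x4e  N=0 Z=0
after  2: r0=0x23 r1=0x36 r2=0x63 r3=0x63 r4=0x4e  N=0 Z=0
after  3: r0=0x23 r1=0x36 r2=0x63 r3=0x42 r4=0x4e  N=0 Z=0
after  4: r0=0x23 r1=0x36 r2=0x63 r3=0x76 r4=0x4e  N=0 Z=0
-- IRQ taken; context saved, return-PC = 5 --

FLAGS = (N=0, Z=0)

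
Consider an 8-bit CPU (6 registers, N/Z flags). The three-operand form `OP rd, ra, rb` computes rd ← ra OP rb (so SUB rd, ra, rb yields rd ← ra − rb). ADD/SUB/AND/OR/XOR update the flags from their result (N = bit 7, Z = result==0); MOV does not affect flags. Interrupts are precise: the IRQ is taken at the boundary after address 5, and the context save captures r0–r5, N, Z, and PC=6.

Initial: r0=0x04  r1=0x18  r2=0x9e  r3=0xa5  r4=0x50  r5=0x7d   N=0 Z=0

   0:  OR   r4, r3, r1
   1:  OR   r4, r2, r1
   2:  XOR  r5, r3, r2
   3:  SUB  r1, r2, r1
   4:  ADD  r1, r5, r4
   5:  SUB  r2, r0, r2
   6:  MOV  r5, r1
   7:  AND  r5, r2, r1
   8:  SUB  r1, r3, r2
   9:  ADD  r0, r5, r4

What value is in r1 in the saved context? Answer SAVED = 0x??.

SAVED = 0xd9

after  0: r0=0x04 r1=0x18 r2=0x9e r3=0xa5 r4=0xbd r5=0x7d  N=1 Z=0
after  1: r0=0x04 r1=0x18 r2=0x9e r3=0xa5 r4=0x9e r5=0x7d  N=1 Z=0
after  2: r0=0x04 r1=0x18 r2=0x9e r3=0xa5 r4=0x9e r5=0x3b  N=0 Z=0
after  3: r0=0x04 r1=0x86 r2=0x9e r3=0xa5 r4=0x9e r5=0x3b  N=1 Z=0
after  4: r0=0x04 r1=0xd9 r2=0x9e r3=0xa5 r4=0x9e r5=0x3b  N=1 Z=0
after  5: r0=0x04 r1=0xd9 r2=0x66 r3=0xa5 r4=0x9e r5=0x3b  N=0 Z=0
-- IRQ taken; context saved, return-PC = 6 --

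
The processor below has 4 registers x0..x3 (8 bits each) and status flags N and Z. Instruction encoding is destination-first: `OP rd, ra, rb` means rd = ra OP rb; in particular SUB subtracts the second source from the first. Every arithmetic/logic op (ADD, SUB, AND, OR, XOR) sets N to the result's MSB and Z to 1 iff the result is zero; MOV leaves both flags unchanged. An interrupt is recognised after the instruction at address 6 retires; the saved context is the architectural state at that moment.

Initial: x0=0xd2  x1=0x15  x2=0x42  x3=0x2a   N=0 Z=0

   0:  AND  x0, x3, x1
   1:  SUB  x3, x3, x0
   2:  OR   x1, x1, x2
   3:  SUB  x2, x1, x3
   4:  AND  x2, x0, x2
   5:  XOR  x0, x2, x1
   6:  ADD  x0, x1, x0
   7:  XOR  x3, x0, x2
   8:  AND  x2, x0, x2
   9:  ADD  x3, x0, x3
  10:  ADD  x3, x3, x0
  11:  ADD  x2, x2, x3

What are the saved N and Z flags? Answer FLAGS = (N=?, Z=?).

after  0: x0=0x00 x1=0x15 x2=0x42 x3=0x2a  N=0 Z=1
after  1: x0=0x00 x1=0x15 x2=0x42 x3=0x2a  N=0 Z=0
after  2: x0=0x00 x1=0x57 x2=0x42 x3=0x2a  N=0 Z=0
after  3: x0=0x00 x1=0x57 x2=0x2d x3=0x2a  N=0 Z=0
after  4: x0=0x00 x1=0x57 x2=0x00 x3=0x2a  N=0 Z=1
after  5: x0=0x57 x1=0x57 x2=0x00 x3=0x2a  N=0 Z=0
after  6: x0=0xae x1=0x57 x2=0x00 x3=0x2a  N=1 Z=0
-- IRQ taken; context saved, return-PC = 7 --

FLAGS = (N=1, Z=0)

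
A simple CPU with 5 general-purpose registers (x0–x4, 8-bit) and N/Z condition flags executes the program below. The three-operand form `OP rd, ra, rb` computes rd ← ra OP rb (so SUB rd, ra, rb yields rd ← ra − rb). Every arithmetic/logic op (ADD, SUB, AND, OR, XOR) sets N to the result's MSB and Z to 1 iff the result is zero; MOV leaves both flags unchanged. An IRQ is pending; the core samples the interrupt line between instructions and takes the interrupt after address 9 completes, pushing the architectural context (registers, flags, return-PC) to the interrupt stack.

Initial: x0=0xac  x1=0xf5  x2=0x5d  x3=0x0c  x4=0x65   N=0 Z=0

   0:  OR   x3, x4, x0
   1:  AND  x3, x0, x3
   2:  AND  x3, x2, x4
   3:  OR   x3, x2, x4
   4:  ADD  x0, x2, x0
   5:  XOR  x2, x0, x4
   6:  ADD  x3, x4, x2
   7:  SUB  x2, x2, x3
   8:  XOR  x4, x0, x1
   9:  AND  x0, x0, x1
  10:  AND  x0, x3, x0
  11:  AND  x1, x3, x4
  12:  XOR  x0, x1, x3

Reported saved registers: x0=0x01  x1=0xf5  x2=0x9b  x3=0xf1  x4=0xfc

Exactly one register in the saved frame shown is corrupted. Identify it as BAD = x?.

BAD = x3

after  0: x0=0xac x1=0xf5 x2=0x5d x3=0xed x4=0x65  N=1 Z=0
after  1: x0=0xac x1=0xf5 x2=0x5d x3=0xac x4=0x65  N=1 Z=0
after  2: x0=0xac x1=0xf5 x2=0x5d x3=0x45 x4=0x65  N=0 Z=0
after  3: x0=0xac x1=0xf5 x2=0x5d x3=0x7d x4=0x65  N=0 Z=0
after  4: x0=0x09 x1=0xf5 x2=0x5d x3=0x7d x4=0x65  N=0 Z=0
after  5: x0=0x09 x1=0xf5 x2=0x6c x3=0x7d x4=0x65  N=0 Z=0
after  6: x0=0x09 x1=0xf5 x2=0x6c x3=0xd1 x4=0x65  N=1 Z=0
after  7: x0=0x09 x1=0xf5 x2=0x9b x3=0xd1 x4=0x65  N=1 Z=0
after  8: x0=0x09 x1=0xf5 x2=0x9b x3=0xd1 x4=0xfc  N=1 Z=0
after  9: x0=0x01 x1=0xf5 x2=0x9b x3=0xd1 x4=0xfc  N=0 Z=0
-- IRQ taken; context saved, return-PC = 10 --
mismatch: x3: reported 0xf1 vs actual 0xd1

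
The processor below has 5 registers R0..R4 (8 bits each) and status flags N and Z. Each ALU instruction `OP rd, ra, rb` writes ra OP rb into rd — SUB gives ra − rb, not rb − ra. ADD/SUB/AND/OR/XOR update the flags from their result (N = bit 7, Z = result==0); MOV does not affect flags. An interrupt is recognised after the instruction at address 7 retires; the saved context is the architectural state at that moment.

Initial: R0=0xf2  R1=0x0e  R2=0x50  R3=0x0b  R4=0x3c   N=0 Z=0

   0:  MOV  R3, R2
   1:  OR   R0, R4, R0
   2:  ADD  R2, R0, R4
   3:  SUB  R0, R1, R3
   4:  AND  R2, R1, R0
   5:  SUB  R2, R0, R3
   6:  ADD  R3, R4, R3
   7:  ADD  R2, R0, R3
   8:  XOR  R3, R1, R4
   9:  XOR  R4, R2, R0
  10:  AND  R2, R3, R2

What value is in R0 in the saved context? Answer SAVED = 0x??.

after  0: R0=0xf2 R1=0x0e R2=0x50 R3=0x50 R4=0x3c  N=0 Z=0
after  1: R0=0xfe R1=0x0e R2=0x50 R3=0x50 R4=0x3c  N=1 Z=0
after  2: R0=0xfe R1=0x0e R2=0x3a R3=0x50 R4=0x3c  N=0 Z=0
after  3: R0=0xbe R1=0x0e R2=0x3a R3=0x50 R4=0x3c  N=1 Z=0
after  4: R0=0xbe R1=0x0e R2=0x0e R3=0x50 R4=0x3c  N=0 Z=0
after  5: R0=0xbe R1=0x0e R2=0x6e R3=0x50 R4=0x3c  N=0 Z=0
after  6: R0=0xbe R1=0x0e R2=0x6e R3=0x8c R4=0x3c  N=1 Z=0
after  7: R0=0xbe R1=0x0e R2=0x4a R3=0x8c R4=0x3c  N=0 Z=0
-- IRQ taken; context saved, return-PC = 8 --

SAVED = 0xbe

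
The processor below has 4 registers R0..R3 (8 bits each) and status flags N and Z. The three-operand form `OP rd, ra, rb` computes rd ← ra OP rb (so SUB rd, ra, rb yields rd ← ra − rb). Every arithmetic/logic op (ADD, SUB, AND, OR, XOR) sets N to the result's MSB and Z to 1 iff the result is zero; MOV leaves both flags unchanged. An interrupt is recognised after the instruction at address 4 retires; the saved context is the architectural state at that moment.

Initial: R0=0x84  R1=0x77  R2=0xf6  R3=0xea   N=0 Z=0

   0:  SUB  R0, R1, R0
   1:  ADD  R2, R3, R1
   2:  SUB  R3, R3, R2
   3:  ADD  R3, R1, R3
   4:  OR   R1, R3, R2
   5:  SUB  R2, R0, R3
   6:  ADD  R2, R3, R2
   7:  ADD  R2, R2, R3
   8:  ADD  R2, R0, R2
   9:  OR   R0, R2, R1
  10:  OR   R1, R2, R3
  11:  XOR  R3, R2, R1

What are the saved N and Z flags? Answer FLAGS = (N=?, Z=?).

FLAGS = (N=0, Z=0)

after  0: R0=0xf3 R1=0x77 R2=0xf6 R3=0xea  N=1 Z=0
after  1: R0=0xf3 R1=0x77 R2=0x61 R3=0xea  N=0 Z=0
after  2: R0=0xf3 R1=0x77 R2=0x61 R3=0x89  N=1 Z=0
after  3: R0=0xf3 R1=0x77 R2=0x61 R3=0x00  N=0 Z=1
after  4: R0=0xf3 R1=0x61 R2=0x61 R3=0x00  N=0 Z=0
-- IRQ taken; context saved, return-PC = 5 --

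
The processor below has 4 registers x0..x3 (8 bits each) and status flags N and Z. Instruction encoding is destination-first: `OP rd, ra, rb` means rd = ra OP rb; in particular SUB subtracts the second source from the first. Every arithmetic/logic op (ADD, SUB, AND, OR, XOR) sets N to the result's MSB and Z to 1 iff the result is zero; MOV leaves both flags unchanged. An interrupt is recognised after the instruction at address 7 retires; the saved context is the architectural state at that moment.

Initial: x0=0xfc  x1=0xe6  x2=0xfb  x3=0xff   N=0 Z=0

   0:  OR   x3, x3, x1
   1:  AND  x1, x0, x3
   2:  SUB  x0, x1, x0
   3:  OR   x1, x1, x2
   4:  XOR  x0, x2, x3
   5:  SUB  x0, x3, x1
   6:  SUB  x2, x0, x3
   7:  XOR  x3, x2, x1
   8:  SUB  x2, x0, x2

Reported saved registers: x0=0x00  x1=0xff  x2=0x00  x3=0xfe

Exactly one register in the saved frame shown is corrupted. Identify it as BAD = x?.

after  0: x0=0xfc x1=0xe6 x2=0xfb x3=0xff  N=1 Z=0
after  1: x0=0xfc x1=0xfc x2=0xfb x3=0xff  N=1 Z=0
after  2: x0=0x00 x1=0xfc x2=0xfb x3=0xff  N=0 Z=1
after  3: x0=0x00 x1=0xff x2=0xfb x3=0xff  N=1 Z=0
after  4: x0=0x04 x1=0xff x2=0xfb x3=0xff  N=0 Z=0
after  5: x0=0x00 x1=0xff x2=0xfb x3=0xff  N=0 Z=1
after  6: x0=0x00 x1=0xff x2=0x01 x3=0xff  N=0 Z=0
after  7: x0=0x00 x1=0xff x2=0x01 x3=0xfe  N=1 Z=0
-- IRQ taken; context saved, return-PC = 8 --
mismatch: x2: reported 0x00 vs actual 0x01

BAD = x2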